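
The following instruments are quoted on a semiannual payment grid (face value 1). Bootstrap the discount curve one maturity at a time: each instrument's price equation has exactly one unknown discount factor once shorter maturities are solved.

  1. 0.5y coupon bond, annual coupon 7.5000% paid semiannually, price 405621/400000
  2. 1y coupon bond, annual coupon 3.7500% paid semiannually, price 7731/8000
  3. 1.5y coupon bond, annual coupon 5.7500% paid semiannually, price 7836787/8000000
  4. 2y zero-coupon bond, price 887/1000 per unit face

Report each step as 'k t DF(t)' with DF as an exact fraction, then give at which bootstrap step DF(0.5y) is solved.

1 1/2 4887/5000
2 1 4653/5000
3 3/2 8989/10000
4 2 887/1000
DF(0.5y) is solved at step 1

step 1 [0.5y] bond c/2=3/80: DF=(405621/400000 − 3/80·(0))/(1+3/80) = 4887/5000 ≈ 0.977400
step 2 [1y] bond c/2=3/160: DF=(7731/8000 − 3/160·(0.977400))/(1+3/160) = 4653/5000 ≈ 0.930600
step 3 [1.5y] bond c/2=23/800: DF=(7836787/8000000 − 23/800·(0.977400+0.930600))/(1+23/800) = 8989/10000 ≈ 0.898900
step 4 [2y] zero: DF = P = 887/1000 ≈ 0.887000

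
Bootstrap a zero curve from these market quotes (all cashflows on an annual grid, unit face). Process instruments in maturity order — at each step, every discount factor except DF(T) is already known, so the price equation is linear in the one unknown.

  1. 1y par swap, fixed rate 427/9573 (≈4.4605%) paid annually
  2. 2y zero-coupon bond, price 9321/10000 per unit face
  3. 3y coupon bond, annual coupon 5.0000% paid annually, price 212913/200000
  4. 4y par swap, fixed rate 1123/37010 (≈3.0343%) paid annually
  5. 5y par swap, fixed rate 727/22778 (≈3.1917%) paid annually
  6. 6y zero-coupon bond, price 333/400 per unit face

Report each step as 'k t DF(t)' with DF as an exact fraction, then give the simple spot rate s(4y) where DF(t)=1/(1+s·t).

step 1 [1y] swap r/1=427/9573: DF=(1 − 427/9573·(0))/(1+427/9573) = 9573/10000 ≈ 0.957300
step 2 [2y] zero: DF = P = 9321/10000 ≈ 0.932100
step 3 [3y] bond c/1=1/20: DF=(212913/200000 − 1/20·(0.957300+0.932100))/(1+1/20) = 9239/10000 ≈ 0.923900
step 4 [4y] swap r/1=1123/37010: DF=(1 − 1123/37010·(0.957300+0.932100+0.923900))/(1+1123/37010) = 8877/10000 ≈ 0.887700
step 5 [5y] swap r/1=727/22778: DF=(1 − 727/22778·(0.957300+0.932100+0.923900+0.887700))/(1+727/22778) = 4273/5000 ≈ 0.854600
step 6 [6y] zero: DF = P = 333/400 ≈ 0.832500

1 1 9573/10000
2 2 9321/10000
3 3 9239/10000
4 4 8877/10000
5 5 4273/5000
6 6 333/400
s(4y) = (1/(8877/10000) − 1)/(4) = 1123/35508 ≈ 3.1627%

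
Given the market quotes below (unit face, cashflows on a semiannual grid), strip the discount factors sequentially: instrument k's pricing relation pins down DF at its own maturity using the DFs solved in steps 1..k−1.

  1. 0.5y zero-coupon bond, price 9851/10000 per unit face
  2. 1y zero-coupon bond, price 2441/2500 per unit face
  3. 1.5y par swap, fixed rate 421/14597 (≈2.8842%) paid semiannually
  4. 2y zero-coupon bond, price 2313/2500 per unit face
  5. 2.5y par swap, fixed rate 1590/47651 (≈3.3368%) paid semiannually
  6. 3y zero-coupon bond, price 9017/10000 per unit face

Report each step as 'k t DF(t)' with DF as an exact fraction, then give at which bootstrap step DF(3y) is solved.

step 1 [0.5y] zero: DF = P = 9851/10000 ≈ 0.985100
step 2 [1y] zero: DF = P = 2441/2500 ≈ 0.976400
step 3 [1.5y] swap r/2=421/29194: DF=(1 − 421/29194·(0.985100+0.976400))/(1+421/29194) = 9579/10000 ≈ 0.957900
step 4 [2y] zero: DF = P = 2313/2500 ≈ 0.925200
step 5 [2.5y] swap r/2=795/47651: DF=(1 − 795/47651·(0.985100+0.976400+0.957900+0.925200))/(1+795/47651) = 1841/2000 ≈ 0.920500
step 6 [3y] zero: DF = P = 9017/10000 ≈ 0.901700

1 1/2 9851/10000
2 1 2441/2500
3 3/2 9579/10000
4 2 2313/2500
5 5/2 1841/2000
6 3 9017/10000
DF(3y) is solved at step 6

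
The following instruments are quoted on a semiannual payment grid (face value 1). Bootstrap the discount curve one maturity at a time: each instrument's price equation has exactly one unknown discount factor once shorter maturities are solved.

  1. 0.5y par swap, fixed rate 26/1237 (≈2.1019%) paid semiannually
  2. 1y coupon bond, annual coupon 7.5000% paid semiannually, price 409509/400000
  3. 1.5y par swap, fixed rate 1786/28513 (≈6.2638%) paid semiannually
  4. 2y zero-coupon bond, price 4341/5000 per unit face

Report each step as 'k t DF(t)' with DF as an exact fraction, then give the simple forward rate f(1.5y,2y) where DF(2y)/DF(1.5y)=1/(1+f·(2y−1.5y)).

step 1 [0.5y] swap r/2=13/1237: DF=(1 − 13/1237·(0))/(1+13/1237) = 1237/1250 ≈ 0.989600
step 2 [1y] bond c/2=3/80: DF=(409509/400000 − 3/80·(0.989600))/(1+3/80) = 951/1000 ≈ 0.951000
step 3 [1.5y] swap r/2=893/28513: DF=(1 − 893/28513·(0.989600+0.951000))/(1+893/28513) = 9107/10000 ≈ 0.910700
step 4 [2y] zero: DF = P = 4341/5000 ≈ 0.868200

1 1/2 1237/1250
2 1 951/1000
3 3/2 9107/10000
4 2 4341/5000
f(1.5y,2y) = ((9107/10000)/(4341/5000) − 1)/(1/2) = 425/4341 ≈ 9.7904%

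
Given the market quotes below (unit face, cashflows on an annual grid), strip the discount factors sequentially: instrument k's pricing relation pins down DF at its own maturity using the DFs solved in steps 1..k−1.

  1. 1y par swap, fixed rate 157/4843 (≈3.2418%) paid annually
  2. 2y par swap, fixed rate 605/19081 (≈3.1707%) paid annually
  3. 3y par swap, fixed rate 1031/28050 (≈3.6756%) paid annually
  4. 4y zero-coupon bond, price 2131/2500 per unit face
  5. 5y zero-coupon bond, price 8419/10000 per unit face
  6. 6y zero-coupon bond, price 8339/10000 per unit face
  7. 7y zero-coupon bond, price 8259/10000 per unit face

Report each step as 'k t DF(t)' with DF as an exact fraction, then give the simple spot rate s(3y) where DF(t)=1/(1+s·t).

1 1 4843/5000
2 2 1879/2000
3 3 8969/10000
4 4 2131/2500
5 5 8419/10000
6 6 8339/10000
7 7 8259/10000
s(3y) = (1/(8969/10000) − 1)/(3) = 1031/26907 ≈ 3.8317%

step 1 [1y] swap r/1=157/4843: DF=(1 − 157/4843·(0))/(1+157/4843) = 4843/5000 ≈ 0.968600
step 2 [2y] swap r/1=605/19081: DF=(1 − 605/19081·(0.968600))/(1+605/19081) = 1879/2000 ≈ 0.939500
step 3 [3y] swap r/1=1031/28050: DF=(1 − 1031/28050·(0.968600+0.939500))/(1+1031/28050) = 8969/10000 ≈ 0.896900
step 4 [4y] zero: DF = P = 2131/2500 ≈ 0.852400
step 5 [5y] zero: DF = P = 8419/10000 ≈ 0.841900
step 6 [6y] zero: DF = P = 8339/10000 ≈ 0.833900
step 7 [7y] zero: DF = P = 8259/10000 ≈ 0.825900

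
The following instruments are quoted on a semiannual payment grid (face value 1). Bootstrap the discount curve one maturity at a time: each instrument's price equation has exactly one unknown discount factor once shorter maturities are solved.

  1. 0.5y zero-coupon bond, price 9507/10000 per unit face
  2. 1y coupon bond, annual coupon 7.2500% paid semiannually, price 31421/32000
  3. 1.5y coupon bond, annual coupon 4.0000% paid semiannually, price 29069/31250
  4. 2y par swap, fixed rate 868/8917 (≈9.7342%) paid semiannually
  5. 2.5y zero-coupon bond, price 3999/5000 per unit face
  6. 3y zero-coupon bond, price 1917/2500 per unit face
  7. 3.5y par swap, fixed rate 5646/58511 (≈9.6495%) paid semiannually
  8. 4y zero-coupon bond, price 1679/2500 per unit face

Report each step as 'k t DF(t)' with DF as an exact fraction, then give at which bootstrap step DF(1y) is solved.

step 1 [0.5y] zero: DF = P = 9507/10000 ≈ 0.950700
step 2 [1y] bond c/2=29/800: DF=(31421/32000 − 29/800·(0.950700))/(1+29/800) = 9143/10000 ≈ 0.914300
step 3 [1.5y] bond c/2=1/50: DF=(29069/31250 − 1/50·(0.950700+0.914300))/(1+1/50) = 4377/5000 ≈ 0.875400
step 4 [2y] swap r/2=434/8917: DF=(1 − 434/8917·(0.950700+0.914300+0.875400))/(1+434/8917) = 1033/1250 ≈ 0.826400
step 5 [2.5y] zero: DF = P = 3999/5000 ≈ 0.799800
step 6 [3y] zero: DF = P = 1917/2500 ≈ 0.766800
step 7 [3.5y] swap r/2=2823/58511: DF=(1 − 2823/58511·(0.950700+0.914300+0.875400+0.826400+0.799800+0.766800))/(1+2823/58511) = 7177/10000 ≈ 0.717700
step 8 [4y] zero: DF = P = 1679/2500 ≈ 0.671600

1 1/2 9507/10000
2 1 9143/10000
3 3/2 4377/5000
4 2 1033/1250
5 5/2 3999/5000
6 3 1917/2500
7 7/2 7177/10000
8 4 1679/2500
DF(1y) is solved at step 2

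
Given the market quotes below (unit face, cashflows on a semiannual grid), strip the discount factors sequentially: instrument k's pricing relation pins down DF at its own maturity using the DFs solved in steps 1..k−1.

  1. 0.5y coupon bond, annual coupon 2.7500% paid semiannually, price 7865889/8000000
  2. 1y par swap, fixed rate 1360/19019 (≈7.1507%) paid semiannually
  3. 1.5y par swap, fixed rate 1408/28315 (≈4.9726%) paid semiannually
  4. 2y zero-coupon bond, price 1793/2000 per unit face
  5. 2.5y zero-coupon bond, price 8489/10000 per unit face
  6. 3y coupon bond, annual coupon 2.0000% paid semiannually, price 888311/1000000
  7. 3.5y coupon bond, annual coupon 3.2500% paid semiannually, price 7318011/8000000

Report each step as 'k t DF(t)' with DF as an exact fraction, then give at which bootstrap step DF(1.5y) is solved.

step 1 [0.5y] bond c/2=11/800: DF=(7865889/8000000 − 11/800·(0))/(1+11/800) = 9699/10000 ≈ 0.969900
step 2 [1y] swap r/2=680/19019: DF=(1 − 680/19019·(0.969900))/(1+680/19019) = 233/250 ≈ 0.932000
step 3 [1.5y] swap r/2=704/28315: DF=(1 − 704/28315·(0.969900+0.932000))/(1+704/28315) = 581/625 ≈ 0.929600
step 4 [2y] zero: DF = P = 1793/2000 ≈ 0.896500
step 5 [2.5y] zero: DF = P = 8489/10000 ≈ 0.848900
step 6 [3y] bond c/2=1/100: DF=(888311/1000000 − 1/100·(0.969900+0.932000+0.929600+0.896500+0.848900))/(1+1/100) = 4171/5000 ≈ 0.834200
step 7 [3.5y] bond c/2=13/800: DF=(7318011/8000000 − 13/800·(0.969900+0.932000+0.929600+0.896500+0.848900+0.834200))/(1+13/800) = 1017/1250 ≈ 0.813600

1 1/2 9699/10000
2 1 233/250
3 3/2 581/625
4 2 1793/2000
5 5/2 8489/10000
6 3 4171/5000
7 7/2 1017/1250
DF(1.5y) is solved at step 3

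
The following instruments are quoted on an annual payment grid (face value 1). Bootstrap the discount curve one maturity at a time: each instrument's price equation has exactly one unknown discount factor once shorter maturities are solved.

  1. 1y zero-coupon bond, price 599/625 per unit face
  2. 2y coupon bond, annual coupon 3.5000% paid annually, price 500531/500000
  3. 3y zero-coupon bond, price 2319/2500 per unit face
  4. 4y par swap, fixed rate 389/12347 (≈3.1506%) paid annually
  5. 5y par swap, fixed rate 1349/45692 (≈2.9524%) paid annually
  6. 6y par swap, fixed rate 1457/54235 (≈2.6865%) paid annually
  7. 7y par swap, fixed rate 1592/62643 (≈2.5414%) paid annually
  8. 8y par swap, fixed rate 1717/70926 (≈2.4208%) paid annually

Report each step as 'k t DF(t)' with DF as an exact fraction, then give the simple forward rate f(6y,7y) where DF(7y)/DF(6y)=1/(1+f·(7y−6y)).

1 1 599/625
2 2 2337/2500
3 3 2319/2500
4 4 8833/10000
5 5 8651/10000
6 6 8543/10000
7 7 1051/1250
8 8 8283/10000
f(6y,7y) = ((8543/10000)/(1051/1250) − 1)/(1) = 135/8408 ≈ 1.6056%

step 1 [1y] zero: DF = P = 599/625 ≈ 0.958400
step 2 [2y] bond c/1=7/200: DF=(500531/500000 − 7/200·(0.958400))/(1+7/200) = 2337/2500 ≈ 0.934800
step 3 [3y] zero: DF = P = 2319/2500 ≈ 0.927600
step 4 [4y] swap r/1=389/12347: DF=(1 − 389/12347·(0.958400+0.934800+0.927600))/(1+389/12347) = 8833/10000 ≈ 0.883300
step 5 [5y] swap r/1=1349/45692: DF=(1 − 1349/45692·(0.958400+0.934800+0.927600+0.883300))/(1+1349/45692) = 8651/10000 ≈ 0.865100
step 6 [6y] swap r/1=1457/54235: DF=(1 − 1457/54235·(0.958400+0.934800+0.927600+0.883300+0.865100))/(1+1457/54235) = 8543/10000 ≈ 0.854300
step 7 [7y] swap r/1=1592/62643: DF=(1 − 1592/62643·(0.958400+0.934800+0.927600+0.883300+0.865100+0.854300))/(1+1592/62643) = 1051/1250 ≈ 0.840800
step 8 [8y] swap r/1=1717/70926: DF=(1 − 1717/70926·(0.958400+0.934800+0.927600+0.883300+0.865100+0.854300+0.840800))/(1+1717/70926) = 8283/10000 ≈ 0.828300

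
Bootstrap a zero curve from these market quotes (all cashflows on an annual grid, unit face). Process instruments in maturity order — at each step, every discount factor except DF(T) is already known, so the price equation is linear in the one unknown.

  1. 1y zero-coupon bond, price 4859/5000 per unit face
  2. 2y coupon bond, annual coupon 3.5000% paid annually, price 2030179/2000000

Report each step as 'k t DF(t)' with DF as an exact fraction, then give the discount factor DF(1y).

1 1 4859/5000
2 2 9479/10000
DF(1y) = 4859/5000 ≈ 0.971800

step 1 [1y] zero: DF = P = 4859/5000 ≈ 0.971800
step 2 [2y] bond c/1=7/200: DF=(2030179/2000000 − 7/200·(0.971800))/(1+7/200) = 9479/10000 ≈ 0.947900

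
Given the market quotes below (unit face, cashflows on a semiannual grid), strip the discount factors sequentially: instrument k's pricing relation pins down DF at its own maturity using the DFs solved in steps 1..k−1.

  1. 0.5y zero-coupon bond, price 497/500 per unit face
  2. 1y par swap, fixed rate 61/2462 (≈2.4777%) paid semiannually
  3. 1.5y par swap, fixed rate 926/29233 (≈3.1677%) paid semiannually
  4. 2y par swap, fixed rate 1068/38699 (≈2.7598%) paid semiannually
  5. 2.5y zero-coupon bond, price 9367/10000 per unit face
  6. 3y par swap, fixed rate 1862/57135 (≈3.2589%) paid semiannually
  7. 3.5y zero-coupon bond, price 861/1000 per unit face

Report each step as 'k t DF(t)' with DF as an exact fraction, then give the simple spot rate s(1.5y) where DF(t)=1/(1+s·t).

1 1/2 497/500
2 1 2439/2500
3 3/2 9537/10000
4 2 4733/5000
5 5/2 9367/10000
6 3 9069/10000
7 7/2 861/1000
s(1.5y) = (1/(9537/10000) − 1)/(3/2) = 926/28611 ≈ 3.2365%

step 1 [0.5y] zero: DF = P = 497/500 ≈ 0.994000
step 2 [1y] swap r/2=61/4924: DF=(1 − 61/4924·(0.994000))/(1+61/4924) = 2439/2500 ≈ 0.975600
step 3 [1.5y] swap r/2=463/29233: DF=(1 − 463/29233·(0.994000+0.975600))/(1+463/29233) = 9537/10000 ≈ 0.953700
step 4 [2y] swap r/2=534/38699: DF=(1 − 534/38699·(0.994000+0.975600+0.953700))/(1+534/38699) = 4733/5000 ≈ 0.946600
step 5 [2.5y] zero: DF = P = 9367/10000 ≈ 0.936700
step 6 [3y] swap r/2=931/57135: DF=(1 − 931/57135·(0.994000+0.975600+0.953700+0.946600+0.936700))/(1+931/57135) = 9069/10000 ≈ 0.906900
step 7 [3.5y] zero: DF = P = 861/1000 ≈ 0.861000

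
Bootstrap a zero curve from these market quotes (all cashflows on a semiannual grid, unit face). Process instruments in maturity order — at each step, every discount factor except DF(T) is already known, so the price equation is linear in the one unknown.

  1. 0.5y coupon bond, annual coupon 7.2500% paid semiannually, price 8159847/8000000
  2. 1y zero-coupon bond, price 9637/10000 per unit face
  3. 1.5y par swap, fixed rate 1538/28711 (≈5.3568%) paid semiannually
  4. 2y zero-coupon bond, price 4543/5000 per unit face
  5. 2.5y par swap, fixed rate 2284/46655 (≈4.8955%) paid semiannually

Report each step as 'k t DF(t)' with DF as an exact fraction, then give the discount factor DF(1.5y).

1 1/2 9843/10000
2 1 9637/10000
3 3/2 9231/10000
4 2 4543/5000
5 5/2 4429/5000
DF(1.5y) = 9231/10000 ≈ 0.923100

step 1 [0.5y] bond c/2=29/800: DF=(8159847/8000000 − 29/800·(0))/(1+29/800) = 9843/10000 ≈ 0.984300
step 2 [1y] zero: DF = P = 9637/10000 ≈ 0.963700
step 3 [1.5y] swap r/2=769/28711: DF=(1 − 769/28711·(0.984300+0.963700))/(1+769/28711) = 9231/10000 ≈ 0.923100
step 4 [2y] zero: DF = P = 4543/5000 ≈ 0.908600
step 5 [2.5y] swap r/2=1142/46655: DF=(1 − 1142/46655·(0.984300+0.963700+0.923100+0.908600))/(1+1142/46655) = 4429/5000 ≈ 0.885800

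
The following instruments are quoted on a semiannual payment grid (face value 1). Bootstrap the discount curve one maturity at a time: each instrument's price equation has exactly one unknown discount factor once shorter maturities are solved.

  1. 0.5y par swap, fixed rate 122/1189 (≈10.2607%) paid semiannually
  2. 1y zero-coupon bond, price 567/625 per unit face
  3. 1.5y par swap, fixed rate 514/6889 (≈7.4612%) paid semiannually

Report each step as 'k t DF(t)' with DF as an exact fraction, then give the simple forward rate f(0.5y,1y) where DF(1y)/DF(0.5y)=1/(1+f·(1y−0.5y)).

1 1/2 1189/1250
2 1 567/625
3 3/2 2243/2500
f(0.5y,1y) = ((1189/1250)/(567/625) − 1)/(1/2) = 55/567 ≈ 9.7002%

step 1 [0.5y] swap r/2=61/1189: DF=(1 − 61/1189·(0))/(1+61/1189) = 1189/1250 ≈ 0.951200
step 2 [1y] zero: DF = P = 567/625 ≈ 0.907200
step 3 [1.5y] swap r/2=257/6889: DF=(1 − 257/6889·(0.951200+0.907200))/(1+257/6889) = 2243/2500 ≈ 0.897200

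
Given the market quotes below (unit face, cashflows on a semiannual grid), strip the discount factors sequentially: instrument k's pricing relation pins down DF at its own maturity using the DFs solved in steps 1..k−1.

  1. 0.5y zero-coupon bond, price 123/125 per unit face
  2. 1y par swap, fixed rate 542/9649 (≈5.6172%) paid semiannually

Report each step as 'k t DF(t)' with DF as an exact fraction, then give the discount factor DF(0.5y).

step 1 [0.5y] zero: DF = P = 123/125 ≈ 0.984000
step 2 [1y] swap r/2=271/9649: DF=(1 − 271/9649·(0.984000))/(1+271/9649) = 4729/5000 ≈ 0.945800

1 1/2 123/125
2 1 4729/5000
DF(0.5y) = 123/125 ≈ 0.984000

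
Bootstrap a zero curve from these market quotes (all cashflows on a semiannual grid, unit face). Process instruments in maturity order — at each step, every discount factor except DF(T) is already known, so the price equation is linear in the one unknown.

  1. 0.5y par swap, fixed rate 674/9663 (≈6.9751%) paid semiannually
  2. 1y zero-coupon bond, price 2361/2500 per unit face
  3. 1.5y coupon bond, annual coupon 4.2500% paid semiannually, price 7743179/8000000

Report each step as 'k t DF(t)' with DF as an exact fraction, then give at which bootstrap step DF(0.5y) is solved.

step 1 [0.5y] swap r/2=337/9663: DF=(1 − 337/9663·(0))/(1+337/9663) = 9663/10000 ≈ 0.966300
step 2 [1y] zero: DF = P = 2361/2500 ≈ 0.944400
step 3 [1.5y] bond c/2=17/800: DF=(7743179/8000000 − 17/800·(0.966300+0.944400))/(1+17/800) = 227/250 ≈ 0.908000

1 1/2 9663/10000
2 1 2361/2500
3 3/2 227/250
DF(0.5y) is solved at step 1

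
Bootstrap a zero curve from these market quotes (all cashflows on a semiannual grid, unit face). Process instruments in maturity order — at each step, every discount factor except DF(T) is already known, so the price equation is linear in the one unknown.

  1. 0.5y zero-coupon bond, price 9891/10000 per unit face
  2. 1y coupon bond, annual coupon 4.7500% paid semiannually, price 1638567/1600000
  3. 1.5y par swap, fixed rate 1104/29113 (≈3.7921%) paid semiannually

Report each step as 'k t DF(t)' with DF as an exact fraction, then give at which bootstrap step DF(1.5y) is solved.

1 1/2 9891/10000
2 1 4887/5000
3 3/2 1181/1250
DF(1.5y) is solved at step 3

step 1 [0.5y] zero: DF = P = 9891/10000 ≈ 0.989100
step 2 [1y] bond c/2=19/800: DF=(1638567/1600000 − 19/800·(0.989100))/(1+19/800) = 4887/5000 ≈ 0.977400
step 3 [1.5y] swap r/2=552/29113: DF=(1 − 552/29113·(0.989100+0.977400))/(1+552/29113) = 1181/1250 ≈ 0.944800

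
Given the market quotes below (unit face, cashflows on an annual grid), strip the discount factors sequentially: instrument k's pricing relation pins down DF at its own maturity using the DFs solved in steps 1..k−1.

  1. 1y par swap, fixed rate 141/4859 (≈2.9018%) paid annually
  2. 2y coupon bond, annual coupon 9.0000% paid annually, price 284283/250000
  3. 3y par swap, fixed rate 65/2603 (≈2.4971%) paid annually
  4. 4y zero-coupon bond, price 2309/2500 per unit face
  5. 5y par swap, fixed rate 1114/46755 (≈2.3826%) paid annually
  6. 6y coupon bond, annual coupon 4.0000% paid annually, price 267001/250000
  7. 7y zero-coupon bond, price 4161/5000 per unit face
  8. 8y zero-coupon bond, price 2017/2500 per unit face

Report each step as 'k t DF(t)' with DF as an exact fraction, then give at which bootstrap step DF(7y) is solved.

step 1 [1y] swap r/1=141/4859: DF=(1 − 141/4859·(0))/(1+141/4859) = 4859/5000 ≈ 0.971800
step 2 [2y] bond c/1=9/100: DF=(284283/250000 − 9/100·(0.971800))/(1+9/100) = 963/1000 ≈ 0.963000
step 3 [3y] swap r/1=65/2603: DF=(1 − 65/2603·(0.971800+0.963000))/(1+65/2603) = 1857/2000 ≈ 0.928500
step 4 [4y] zero: DF = P = 2309/2500 ≈ 0.923600
step 5 [5y] swap r/1=1114/46755: DF=(1 − 1114/46755·(0.971800+0.963000+0.928500+0.923600))/(1+1114/46755) = 4443/5000 ≈ 0.888600
step 6 [6y] bond c/1=1/25: DF=(267001/250000 − 1/25·(0.971800+0.963000+0.928500+0.923600+0.888600))/(1+1/25) = 8471/10000 ≈ 0.847100
step 7 [7y] zero: DF = P = 4161/5000 ≈ 0.832200
step 8 [8y] zero: DF = P = 2017/2500 ≈ 0.806800

1 1 4859/5000
2 2 963/1000
3 3 1857/2000
4 4 2309/2500
5 5 4443/5000
6 6 8471/10000
7 7 4161/5000
8 8 2017/2500
DF(7y) is solved at step 7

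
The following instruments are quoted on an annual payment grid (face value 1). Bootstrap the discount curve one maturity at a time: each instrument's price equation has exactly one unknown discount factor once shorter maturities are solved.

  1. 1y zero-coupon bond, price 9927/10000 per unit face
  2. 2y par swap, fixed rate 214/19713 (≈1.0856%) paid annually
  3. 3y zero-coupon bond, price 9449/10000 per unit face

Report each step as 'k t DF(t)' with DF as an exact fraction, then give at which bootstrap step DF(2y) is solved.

1 1 9927/10000
2 2 4893/5000
3 3 9449/10000
DF(2y) is solved at step 2

step 1 [1y] zero: DF = P = 9927/10000 ≈ 0.992700
step 2 [2y] swap r/1=214/19713: DF=(1 − 214/19713·(0.992700))/(1+214/19713) = 4893/5000 ≈ 0.978600
step 3 [3y] zero: DF = P = 9449/10000 ≈ 0.944900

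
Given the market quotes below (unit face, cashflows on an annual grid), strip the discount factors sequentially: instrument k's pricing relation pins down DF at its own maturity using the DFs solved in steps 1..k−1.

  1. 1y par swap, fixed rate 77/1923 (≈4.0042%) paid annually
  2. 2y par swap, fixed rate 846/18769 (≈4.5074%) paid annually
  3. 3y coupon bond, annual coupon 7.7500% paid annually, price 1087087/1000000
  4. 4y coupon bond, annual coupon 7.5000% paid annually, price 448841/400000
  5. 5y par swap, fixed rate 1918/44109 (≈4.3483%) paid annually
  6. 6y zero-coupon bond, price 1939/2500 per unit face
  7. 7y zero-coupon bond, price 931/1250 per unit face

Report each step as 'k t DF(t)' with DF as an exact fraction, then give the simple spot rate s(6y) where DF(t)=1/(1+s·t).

step 1 [1y] swap r/1=77/1923: DF=(1 − 77/1923·(0))/(1+77/1923) = 1923/2000 ≈ 0.961500
step 2 [2y] swap r/1=846/18769: DF=(1 − 846/18769·(0.961500))/(1+846/18769) = 4577/5000 ≈ 0.915400
step 3 [3y] bond c/1=31/400: DF=(1087087/1000000 − 31/400·(0.961500+0.915400))/(1+31/400) = 8739/10000 ≈ 0.873900
step 4 [4y] bond c/1=3/40: DF=(448841/400000 − 3/40·(0.961500+0.915400+0.873900))/(1+3/40) = 8519/10000 ≈ 0.851900
step 5 [5y] swap r/1=1918/44109: DF=(1 − 1918/44109·(0.961500+0.915400+0.873900+0.851900))/(1+1918/44109) = 4041/5000 ≈ 0.808200
step 6 [6y] zero: DF = P = 1939/2500 ≈ 0.775600
step 7 [7y] zero: DF = P = 931/1250 ≈ 0.744800

1 1 1923/2000
2 2 4577/5000
3 3 8739/10000
4 4 8519/10000
5 5 4041/5000
6 6 1939/2500
7 7 931/1250
s(6y) = (1/(1939/2500) − 1)/(6) = 187/3878 ≈ 4.8221%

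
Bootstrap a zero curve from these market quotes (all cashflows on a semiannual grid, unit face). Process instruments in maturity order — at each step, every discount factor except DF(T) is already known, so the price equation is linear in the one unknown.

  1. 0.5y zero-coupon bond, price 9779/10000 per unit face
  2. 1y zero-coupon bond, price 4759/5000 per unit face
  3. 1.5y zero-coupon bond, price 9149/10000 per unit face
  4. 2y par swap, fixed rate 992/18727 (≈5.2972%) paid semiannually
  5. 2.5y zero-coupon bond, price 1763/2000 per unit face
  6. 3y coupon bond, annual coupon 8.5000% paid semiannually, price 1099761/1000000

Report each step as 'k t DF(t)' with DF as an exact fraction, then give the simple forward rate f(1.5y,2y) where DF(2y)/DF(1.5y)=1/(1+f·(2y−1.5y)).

1 1/2 9779/10000
2 1 4759/5000
3 3/2 9149/10000
4 2 563/625
5 5/2 1763/2000
6 3 8663/10000
f(1.5y,2y) = ((9149/10000)/(563/625) − 1)/(1/2) = 141/4504 ≈ 3.1306%

step 1 [0.5y] zero: DF = P = 9779/10000 ≈ 0.977900
step 2 [1y] zero: DF = P = 4759/5000 ≈ 0.951800
step 3 [1.5y] zero: DF = P = 9149/10000 ≈ 0.914900
step 4 [2y] swap r/2=496/18727: DF=(1 − 496/18727·(0.977900+0.951800+0.914900))/(1+496/18727) = 563/625 ≈ 0.900800
step 5 [2.5y] zero: DF = P = 1763/2000 ≈ 0.881500
step 6 [3y] bond c/2=17/400: DF=(1099761/1000000 − 17/400·(0.977900+0.951800+0.914900+0.900800+0.881500))/(1+17/400) = 8663/10000 ≈ 0.866300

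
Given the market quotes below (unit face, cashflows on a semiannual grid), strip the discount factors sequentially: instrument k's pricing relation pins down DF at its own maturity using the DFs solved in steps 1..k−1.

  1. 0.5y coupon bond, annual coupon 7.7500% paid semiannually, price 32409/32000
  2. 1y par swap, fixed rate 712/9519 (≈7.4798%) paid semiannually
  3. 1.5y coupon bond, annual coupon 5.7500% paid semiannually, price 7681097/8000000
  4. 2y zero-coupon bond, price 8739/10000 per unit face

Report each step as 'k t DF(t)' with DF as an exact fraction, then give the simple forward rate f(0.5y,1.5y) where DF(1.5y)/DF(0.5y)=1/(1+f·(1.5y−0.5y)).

1 1/2 39/40
2 1 1161/1250
3 3/2 8801/10000
4 2 8739/10000
f(0.5y,1.5y) = ((39/40)/(8801/10000) − 1)/(1) = 73/677 ≈ 10.7829%

step 1 [0.5y] bond c/2=31/800: DF=(32409/32000 − 31/800·(0))/(1+31/800) = 39/40 ≈ 0.975000
step 2 [1y] swap r/2=356/9519: DF=(1 − 356/9519·(0.975000))/(1+356/9519) = 1161/1250 ≈ 0.928800
step 3 [1.5y] bond c/2=23/800: DF=(7681097/8000000 − 23/800·(0.975000+0.928800))/(1+23/800) = 8801/10000 ≈ 0.880100
step 4 [2y] zero: DF = P = 8739/10000 ≈ 0.873900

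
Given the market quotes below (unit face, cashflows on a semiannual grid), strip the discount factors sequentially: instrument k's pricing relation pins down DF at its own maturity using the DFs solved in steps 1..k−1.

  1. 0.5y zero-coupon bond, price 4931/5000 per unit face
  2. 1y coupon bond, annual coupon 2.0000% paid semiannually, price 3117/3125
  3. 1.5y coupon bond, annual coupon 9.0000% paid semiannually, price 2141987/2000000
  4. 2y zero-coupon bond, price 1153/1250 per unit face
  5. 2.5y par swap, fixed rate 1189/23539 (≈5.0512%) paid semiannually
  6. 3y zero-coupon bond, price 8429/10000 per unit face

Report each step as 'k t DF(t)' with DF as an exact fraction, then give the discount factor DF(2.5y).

1 1/2 4931/5000
2 1 4889/5000
3 3/2 9403/10000
4 2 1153/1250
5 5/2 8811/10000
6 3 8429/10000
DF(2.5y) = 8811/10000 ≈ 0.881100

step 1 [0.5y] zero: DF = P = 4931/5000 ≈ 0.986200
step 2 [1y] bond c/2=1/100: DF=(3117/3125 − 1/100·(0.986200))/(1+1/100) = 4889/5000 ≈ 0.977800
step 3 [1.5y] bond c/2=9/200: DF=(2141987/2000000 − 9/200·(0.986200+0.977800))/(1+9/200) = 9403/10000 ≈ 0.940300
step 4 [2y] zero: DF = P = 1153/1250 ≈ 0.922400
step 5 [2.5y] swap r/2=1189/47078: DF=(1 − 1189/47078·(0.986200+0.977800+0.940300+0.922400))/(1+1189/47078) = 8811/10000 ≈ 0.881100
step 6 [3y] zero: DF = P = 8429/10000 ≈ 0.842900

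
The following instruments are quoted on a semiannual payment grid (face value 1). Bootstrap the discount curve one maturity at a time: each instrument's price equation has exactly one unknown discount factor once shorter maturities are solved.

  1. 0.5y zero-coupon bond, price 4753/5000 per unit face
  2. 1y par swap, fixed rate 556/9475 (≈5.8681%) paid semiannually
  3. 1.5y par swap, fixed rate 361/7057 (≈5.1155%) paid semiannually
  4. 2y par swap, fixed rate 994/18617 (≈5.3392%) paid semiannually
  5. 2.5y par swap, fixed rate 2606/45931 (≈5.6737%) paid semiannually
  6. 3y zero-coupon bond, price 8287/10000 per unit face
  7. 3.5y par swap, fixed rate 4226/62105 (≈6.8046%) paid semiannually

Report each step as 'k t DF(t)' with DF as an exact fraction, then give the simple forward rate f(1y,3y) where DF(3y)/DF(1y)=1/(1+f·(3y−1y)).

step 1 [0.5y] zero: DF = P = 4753/5000 ≈ 0.950600
step 2 [1y] swap r/2=278/9475: DF=(1 − 278/9475·(0.950600))/(1+278/9475) = 2361/2500 ≈ 0.944400
step 3 [1.5y] swap r/2=361/14114: DF=(1 − 361/14114·(0.950600+0.944400))/(1+361/14114) = 4639/5000 ≈ 0.927800
step 4 [2y] swap r/2=497/18617: DF=(1 − 497/18617·(0.950600+0.944400+0.927800))/(1+497/18617) = 4503/5000 ≈ 0.900600
step 5 [2.5y] swap r/2=1303/45931: DF=(1 − 1303/45931·(0.950600+0.944400+0.927800+0.900600))/(1+1303/45931) = 8697/10000 ≈ 0.869700
step 6 [3y] zero: DF = P = 8287/10000 ≈ 0.828700
step 7 [3.5y] swap r/2=2113/62105: DF=(1 − 2113/62105·(0.950600+0.944400+0.927800+0.900600+0.869700+0.828700))/(1+2113/62105) = 7887/10000 ≈ 0.788700

1 1/2 4753/5000
2 1 2361/2500
3 3/2 4639/5000
4 2 4503/5000
5 5/2 8697/10000
6 3 8287/10000
7 7/2 7887/10000
f(1y,3y) = ((2361/2500)/(8287/10000) − 1)/(2) = 1157/16574 ≈ 6.9808%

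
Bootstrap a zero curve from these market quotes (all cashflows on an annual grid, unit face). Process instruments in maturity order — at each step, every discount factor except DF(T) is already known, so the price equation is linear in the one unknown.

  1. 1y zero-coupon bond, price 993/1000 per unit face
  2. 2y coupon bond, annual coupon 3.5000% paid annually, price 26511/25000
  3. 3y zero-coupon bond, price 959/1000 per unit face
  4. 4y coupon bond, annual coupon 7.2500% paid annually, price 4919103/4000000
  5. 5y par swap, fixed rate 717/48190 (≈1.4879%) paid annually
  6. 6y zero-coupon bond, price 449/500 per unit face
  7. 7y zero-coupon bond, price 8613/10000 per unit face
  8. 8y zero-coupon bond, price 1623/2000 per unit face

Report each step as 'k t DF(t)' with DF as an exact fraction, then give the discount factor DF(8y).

1 1 993/1000
2 2 991/1000
3 3 959/1000
4 4 9477/10000
5 5 9283/10000
6 6 449/500
7 7 8613/10000
8 8 1623/2000
DF(8y) = 1623/2000 ≈ 0.811500

step 1 [1y] zero: DF = P = 993/1000 ≈ 0.993000
step 2 [2y] bond c/1=7/200: DF=(26511/25000 − 7/200·(0.993000))/(1+7/200) = 991/1000 ≈ 0.991000
step 3 [3y] zero: DF = P = 959/1000 ≈ 0.959000
step 4 [4y] bond c/1=29/400: DF=(4919103/4000000 − 29/400·(0.993000+0.991000+0.959000))/(1+29/400) = 9477/10000 ≈ 0.947700
step 5 [5y] swap r/1=717/48190: DF=(1 − 717/48190·(0.993000+0.991000+0.959000+0.947700))/(1+717/48190) = 9283/10000 ≈ 0.928300
step 6 [6y] zero: DF = P = 449/500 ≈ 0.898000
step 7 [7y] zero: DF = P = 8613/10000 ≈ 0.861300
step 8 [8y] zero: DF = P = 1623/2000 ≈ 0.811500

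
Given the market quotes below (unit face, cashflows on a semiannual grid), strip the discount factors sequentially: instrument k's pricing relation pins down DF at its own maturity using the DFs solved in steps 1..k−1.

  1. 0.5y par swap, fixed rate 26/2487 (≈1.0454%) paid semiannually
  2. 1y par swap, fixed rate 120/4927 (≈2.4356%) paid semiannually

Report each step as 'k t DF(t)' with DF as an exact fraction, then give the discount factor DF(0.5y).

step 1 [0.5y] swap r/2=13/2487: DF=(1 − 13/2487·(0))/(1+13/2487) = 2487/2500 ≈ 0.994800
step 2 [1y] swap r/2=60/4927: DF=(1 − 60/4927·(0.994800))/(1+60/4927) = 122/125 ≈ 0.976000

1 1/2 2487/2500
2 1 122/125
DF(0.5y) = 2487/2500 ≈ 0.994800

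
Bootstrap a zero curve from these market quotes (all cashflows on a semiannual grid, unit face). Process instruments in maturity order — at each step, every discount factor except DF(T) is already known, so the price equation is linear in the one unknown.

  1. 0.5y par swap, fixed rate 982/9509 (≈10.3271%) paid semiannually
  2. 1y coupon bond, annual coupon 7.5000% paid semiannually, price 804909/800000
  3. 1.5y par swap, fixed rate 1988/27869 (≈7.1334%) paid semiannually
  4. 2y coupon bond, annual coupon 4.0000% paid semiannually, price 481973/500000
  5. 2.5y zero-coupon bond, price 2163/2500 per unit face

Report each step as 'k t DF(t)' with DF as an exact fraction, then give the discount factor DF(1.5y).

1 1/2 9509/10000
2 1 4677/5000
3 3/2 4503/5000
4 2 1113/1250
5 5/2 2163/2500
DF(1.5y) = 4503/5000 ≈ 0.900600

step 1 [0.5y] swap r/2=491/9509: DF=(1 − 491/9509·(0))/(1+491/9509) = 9509/10000 ≈ 0.950900
step 2 [1y] bond c/2=3/80: DF=(804909/800000 − 3/80·(0.950900))/(1+3/80) = 4677/5000 ≈ 0.935400
step 3 [1.5y] swap r/2=994/27869: DF=(1 − 994/27869·(0.950900+0.935400))/(1+994/27869) = 4503/5000 ≈ 0.900600
step 4 [2y] bond c/2=1/50: DF=(481973/500000 − 1/50·(0.950900+0.935400+0.900600))/(1+1/50) = 1113/1250 ≈ 0.890400
step 5 [2.5y] zero: DF = P = 2163/2500 ≈ 0.865200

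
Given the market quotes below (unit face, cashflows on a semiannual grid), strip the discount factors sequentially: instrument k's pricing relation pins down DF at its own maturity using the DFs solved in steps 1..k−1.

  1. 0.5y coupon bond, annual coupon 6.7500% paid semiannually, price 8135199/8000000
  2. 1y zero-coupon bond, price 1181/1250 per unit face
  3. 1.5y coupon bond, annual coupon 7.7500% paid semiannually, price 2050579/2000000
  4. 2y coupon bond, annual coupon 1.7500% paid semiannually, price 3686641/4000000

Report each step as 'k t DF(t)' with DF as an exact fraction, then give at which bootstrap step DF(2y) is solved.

step 1 [0.5y] bond c/2=27/800: DF=(8135199/8000000 − 27/800·(0))/(1+27/800) = 9837/10000 ≈ 0.983700
step 2 [1y] zero: DF = P = 1181/1250 ≈ 0.944800
step 3 [1.5y] bond c/2=31/800: DF=(2050579/2000000 − 31/800·(0.983700+0.944800))/(1+31/800) = 9151/10000 ≈ 0.915100
step 4 [2y] bond c/2=7/800: DF=(3686641/4000000 − 7/800·(0.983700+0.944800+0.915100))/(1+7/800) = 889/1000 ≈ 0.889000

1 1/2 9837/10000
2 1 1181/1250
3 3/2 9151/10000
4 2 889/1000
DF(2y) is solved at step 4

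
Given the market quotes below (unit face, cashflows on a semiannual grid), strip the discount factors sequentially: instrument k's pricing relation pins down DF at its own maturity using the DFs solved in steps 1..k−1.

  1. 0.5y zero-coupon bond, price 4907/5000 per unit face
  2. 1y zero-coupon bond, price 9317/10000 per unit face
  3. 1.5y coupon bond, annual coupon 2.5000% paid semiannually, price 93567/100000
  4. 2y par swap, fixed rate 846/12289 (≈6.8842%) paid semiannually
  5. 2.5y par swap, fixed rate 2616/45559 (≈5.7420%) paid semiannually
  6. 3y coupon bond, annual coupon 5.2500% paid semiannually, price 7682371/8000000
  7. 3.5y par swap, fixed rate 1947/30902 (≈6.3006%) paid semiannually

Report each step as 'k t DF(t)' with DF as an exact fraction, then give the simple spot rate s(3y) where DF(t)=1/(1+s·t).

step 1 [0.5y] zero: DF = P = 4907/5000 ≈ 0.981400
step 2 [1y] zero: DF = P = 9317/10000 ≈ 0.931700
step 3 [1.5y] bond c/2=1/80: DF=(93567/100000 − 1/80·(0.981400+0.931700))/(1+1/80) = 1801/2000 ≈ 0.900500
step 4 [2y] swap r/2=423/12289: DF=(1 − 423/12289·(0.981400+0.931700+0.900500))/(1+423/12289) = 8731/10000 ≈ 0.873100
step 5 [2.5y] swap r/2=1308/45559: DF=(1 − 1308/45559·(0.981400+0.931700+0.900500+0.873100))/(1+1308/45559) = 2173/2500 ≈ 0.869200
step 6 [3y] bond c/2=21/800: DF=(7682371/8000000 − 21/800·(0.981400+0.931700+0.900500+0.873100+0.869200))/(1+21/800) = 512/625 ≈ 0.819200
step 7 [3.5y] swap r/2=1947/61804: DF=(1 − 1947/61804·(0.981400+0.931700+0.900500+0.873100+0.869200+0.819200))/(1+1947/61804) = 8053/10000 ≈ 0.805300

1 1/2 4907/5000
2 1 9317/10000
3 3/2 1801/2000
4 2 8731/10000
5 5/2 2173/2500
6 3 512/625
7 7/2 8053/10000
s(3y) = (1/(512/625) − 1)/(3) = 113/1536 ≈ 7.3568%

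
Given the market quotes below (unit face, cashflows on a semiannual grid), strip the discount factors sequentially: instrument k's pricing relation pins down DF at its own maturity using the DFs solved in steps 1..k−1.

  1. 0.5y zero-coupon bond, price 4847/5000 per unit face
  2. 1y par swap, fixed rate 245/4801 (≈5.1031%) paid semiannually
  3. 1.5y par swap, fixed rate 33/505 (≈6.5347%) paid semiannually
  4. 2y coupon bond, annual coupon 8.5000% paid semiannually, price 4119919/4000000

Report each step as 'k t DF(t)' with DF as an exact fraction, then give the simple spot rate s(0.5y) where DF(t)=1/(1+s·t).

1 1/2 4847/5000
2 1 951/1000
3 3/2 2269/2500
4 2 8727/10000
s(0.5y) = (1/(4847/5000) − 1)/(1/2) = 306/4847 ≈ 6.3132%

step 1 [0.5y] zero: DF = P = 4847/5000 ≈ 0.969400
step 2 [1y] swap r/2=245/9602: DF=(1 − 245/9602·(0.969400))/(1+245/9602) = 951/1000 ≈ 0.951000
step 3 [1.5y] swap r/2=33/1010: DF=(1 − 33/1010·(0.969400+0.951000))/(1+33/1010) = 2269/2500 ≈ 0.907600
step 4 [2y] bond c/2=17/400: DF=(4119919/4000000 − 17/400·(0.969400+0.951000+0.907600))/(1+17/400) = 8727/10000 ≈ 0.872700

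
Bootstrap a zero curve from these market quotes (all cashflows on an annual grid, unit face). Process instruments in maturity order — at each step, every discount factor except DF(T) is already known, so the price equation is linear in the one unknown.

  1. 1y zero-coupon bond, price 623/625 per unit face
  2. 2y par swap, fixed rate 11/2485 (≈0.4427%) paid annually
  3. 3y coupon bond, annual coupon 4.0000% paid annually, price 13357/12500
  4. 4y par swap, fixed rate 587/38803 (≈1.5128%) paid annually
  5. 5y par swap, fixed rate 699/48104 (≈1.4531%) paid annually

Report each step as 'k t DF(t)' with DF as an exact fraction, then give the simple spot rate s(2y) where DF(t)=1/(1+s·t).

step 1 [1y] zero: DF = P = 623/625 ≈ 0.996800
step 2 [2y] swap r/1=11/2485: DF=(1 − 11/2485·(0.996800))/(1+11/2485) = 1239/1250 ≈ 0.991200
step 3 [3y] bond c/1=1/25: DF=(13357/12500 − 1/25·(0.996800+0.991200))/(1+1/25) = 951/1000 ≈ 0.951000
step 4 [4y] swap r/1=587/38803: DF=(1 − 587/38803·(0.996800+0.991200+0.951000))/(1+587/38803) = 9413/10000 ≈ 0.941300
step 5 [5y] swap r/1=699/48104: DF=(1 − 699/48104·(0.996800+0.991200+0.951000+0.941300))/(1+699/48104) = 9301/10000 ≈ 0.930100

1 1 623/625
2 2 1239/1250
3 3 951/1000
4 4 9413/10000
5 5 9301/10000
s(2y) = (1/(1239/1250) − 1)/(2) = 11/2478 ≈ 0.4439%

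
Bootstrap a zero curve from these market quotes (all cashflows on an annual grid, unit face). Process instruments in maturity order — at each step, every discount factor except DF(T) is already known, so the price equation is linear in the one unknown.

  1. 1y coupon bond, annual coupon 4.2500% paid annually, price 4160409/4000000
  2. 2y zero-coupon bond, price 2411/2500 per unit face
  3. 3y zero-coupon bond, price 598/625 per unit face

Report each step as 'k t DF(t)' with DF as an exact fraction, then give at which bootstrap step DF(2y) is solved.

1 1 9977/10000
2 2 2411/2500
3 3 598/625
DF(2y) is solved at step 2

step 1 [1y] bond c/1=17/400: DF=(4160409/4000000 − 17/400·(0))/(1+17/400) = 9977/10000 ≈ 0.997700
step 2 [2y] zero: DF = P = 2411/2500 ≈ 0.964400
step 3 [3y] zero: DF = P = 598/625 ≈ 0.956800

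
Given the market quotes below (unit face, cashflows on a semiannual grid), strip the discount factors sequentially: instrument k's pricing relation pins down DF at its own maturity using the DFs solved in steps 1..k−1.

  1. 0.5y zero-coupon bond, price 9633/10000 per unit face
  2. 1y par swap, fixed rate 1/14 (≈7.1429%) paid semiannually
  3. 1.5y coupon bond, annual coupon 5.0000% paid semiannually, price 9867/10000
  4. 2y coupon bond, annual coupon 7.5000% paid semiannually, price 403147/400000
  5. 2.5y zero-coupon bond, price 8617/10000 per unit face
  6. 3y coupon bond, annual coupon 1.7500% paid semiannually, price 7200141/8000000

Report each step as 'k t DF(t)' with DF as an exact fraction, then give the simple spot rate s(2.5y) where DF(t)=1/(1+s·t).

1 1/2 9633/10000
2 1 9323/10000
3 3/2 2291/2500
4 2 4349/5000
5 5/2 8617/10000
6 3 533/625
s(2.5y) = (1/(8617/10000) − 1)/(5/2) = 2766/43085 ≈ 6.4199%

step 1 [0.5y] zero: DF = P = 9633/10000 ≈ 0.963300
step 2 [1y] swap r/2=1/28: DF=(1 − 1/28·(0.963300))/(1+1/28) = 9323/10000 ≈ 0.932300
step 3 [1.5y] bond c/2=1/40: DF=(9867/10000 − 1/40·(0.963300+0.932300))/(1+1/40) = 2291/2500 ≈ 0.916400
step 4 [2y] bond c/2=3/80: DF=(403147/400000 − 3/80·(0.963300+0.932300+0.916400))/(1+3/80) = 4349/5000 ≈ 0.869800
step 5 [2.5y] zero: DF = P = 8617/10000 ≈ 0.861700
step 6 [3y] bond c/2=7/800: DF=(7200141/8000000 − 7/800·(0.963300+0.932300+0.916400+0.869800+0.861700))/(1+7/800) = 533/625 ≈ 0.852800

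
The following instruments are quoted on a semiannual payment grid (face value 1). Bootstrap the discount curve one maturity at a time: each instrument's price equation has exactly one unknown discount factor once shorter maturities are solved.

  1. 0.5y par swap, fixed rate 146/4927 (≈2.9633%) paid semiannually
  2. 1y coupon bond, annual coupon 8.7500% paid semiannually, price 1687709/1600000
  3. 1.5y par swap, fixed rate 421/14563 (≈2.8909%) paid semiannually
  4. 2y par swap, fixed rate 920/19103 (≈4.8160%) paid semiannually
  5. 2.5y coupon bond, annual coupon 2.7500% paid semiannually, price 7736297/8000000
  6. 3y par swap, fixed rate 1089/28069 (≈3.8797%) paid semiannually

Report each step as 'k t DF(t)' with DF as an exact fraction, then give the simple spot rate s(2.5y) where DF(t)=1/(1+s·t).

1 1/2 4927/5000
2 1 9693/10000
3 3/2 9579/10000
4 2 227/250
5 5/2 9021/10000
6 3 8911/10000
s(2.5y) = (1/(9021/10000) − 1)/(5/2) = 1958/45105 ≈ 4.3410%

step 1 [0.5y] swap r/2=73/4927: DF=(1 − 73/4927·(0))/(1+73/4927) = 4927/5000 ≈ 0.985400
step 2 [1y] bond c/2=7/160: DF=(1687709/1600000 − 7/160·(0.985400))/(1+7/160) = 9693/10000 ≈ 0.969300
step 3 [1.5y] swap r/2=421/29126: DF=(1 − 421/29126·(0.985400+0.969300))/(1+421/29126) = 9579/10000 ≈ 0.957900
step 4 [2y] swap r/2=460/19103: DF=(1 − 460/19103·(0.985400+0.969300+0.957900))/(1+460/19103) = 227/250 ≈ 0.908000
step 5 [2.5y] bond c/2=11/800: DF=(7736297/8000000 − 11/800·(0.985400+0.969300+0.957900+0.908000))/(1+11/800) = 9021/10000 ≈ 0.902100
step 6 [3y] swap r/2=1089/56138: DF=(1 − 1089/56138·(0.985400+0.969300+0.957900+0.908000+0.902100))/(1+1089/56138) = 8911/10000 ≈ 0.891100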